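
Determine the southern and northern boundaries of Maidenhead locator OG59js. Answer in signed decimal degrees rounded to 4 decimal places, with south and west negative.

-20.2500, -20.2083

Field O=14, G=6: +14·20° lon, +6·10° lat → SW at lon 100°, lat -30°.
Square 5, 9: +5·2° lon, +9·1° lat → SW at lon 110°, lat -21°.
Subsquare j=9, s=18: +9·0.0833333° lon, +18·0.0416667° lat → SW at lon 110.75°, lat -20.25°.
Cell spans 0.0833333° lon × 0.0416667° lat.
south -20.2500, north -20.2083.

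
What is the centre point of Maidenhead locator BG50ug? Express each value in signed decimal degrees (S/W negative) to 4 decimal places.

Field B=1, G=6: +1·20° lon, +6·10° lat → SW at lon -160°, lat -30°.
Square 5, 0: +5·2° lon, +0·1° lat → SW at lon -150°, lat -30°.
Subsquare u=20, g=6: +20·0.0833333° lon, +6·0.0416667° lat → SW at lon -148.333°, lat -29.75°.
Cell spans 0.0833333° lon × 0.0416667° lat. Centre is SW corner plus half of each.
latitude -29.7292, longitude -148.2917.

-29.7292, -148.2917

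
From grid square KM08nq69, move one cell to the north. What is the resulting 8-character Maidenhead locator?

KM08nr60

Latitude extended square 9; +1 → 10, wraps to 0, carry into subsquare.
Latitude subsquare q = 16; +1 → 17 = r.
The longitude characters are unchanged.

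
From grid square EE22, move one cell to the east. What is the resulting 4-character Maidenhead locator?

EE32

Longitude square 2; +1 → 3.
The latitude characters are unchanged.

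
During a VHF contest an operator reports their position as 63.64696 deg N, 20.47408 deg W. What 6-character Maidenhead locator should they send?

HP93sp

Add 180° to longitude and 90° to latitude: 159.5259, 153.6470.
Field: lon ⌊159.5259/20⌋ = 7 → H; lat ⌊153.6470/10⌋ = 15 → P.
Square: lon ⌊19.5259/2⌋ = 9; lat ⌊3.6470/1⌋ = 3.
Subsquare: lon ⌊1.5259/0.0833333⌋ = 18 → s; lat ⌊0.6470/0.0416667⌋ = 15 → p.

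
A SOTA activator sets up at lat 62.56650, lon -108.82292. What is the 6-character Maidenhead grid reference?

DP52on

Offset from 180°W / 90°S: lon 71.1771°, lat 152.5665°.
Field (20°×10°, letters A–R): 71.1771/20 → 3 → D, 152.5665/10 → 15 → P; chars DP.
Square (2°×1°, digits 0–9): 11.1771/2 → 5, 2.5665/1 → 2; chars 52.
Subsquare (5′×2.5′, letters a–x): 1.1771/0.0833333 → 14 → o, 0.5665/0.0416667 → 13 → n; chars on.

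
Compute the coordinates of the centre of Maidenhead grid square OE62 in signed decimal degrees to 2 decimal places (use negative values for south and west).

Field O=14, E=4: +14·20° lon, +4·10° lat → SW at lon 100°, lat -50°.
Square 6, 2: +6·2° lon, +2·1° lat → SW at lon 112°, lat -48°.
Cell spans 2° lon × 1° lat. Centre is SW corner plus half of each.
latitude -47.50, longitude 113.00.

-47.50, 113.00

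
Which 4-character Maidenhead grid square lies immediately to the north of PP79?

PQ70

Latitude square 9; +1 → 10, wraps to 0, carry into field.
Latitude field P = 15; +1 → 16 = Q.
The longitude characters are unchanged.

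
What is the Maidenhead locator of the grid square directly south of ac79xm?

Latitude subsquare m = 12; −1 → 11 = l.
The longitude characters are unchanged.

AC79xl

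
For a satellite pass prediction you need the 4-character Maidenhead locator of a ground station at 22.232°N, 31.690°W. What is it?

HL42

Shift to the Maidenhead origin (180°W, 90°S): lon 148.31, lat 112.23.
Field: 148.31/20 → 7 → H, 112.23/10 → 11 → L; chars HL.
Square: 8.31/2 → 4, 2.23/1 → 2; chars 42.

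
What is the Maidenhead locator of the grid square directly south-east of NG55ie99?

Longitude extended square 9; +1 → 10, wraps to 0, carry into subsquare.
Longitude subsquare i = 8; +1 → 9 = j.
Latitude extended square 9; −1 → 8.

NG55je08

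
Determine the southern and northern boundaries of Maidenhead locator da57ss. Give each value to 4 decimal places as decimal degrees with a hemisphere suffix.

82.2500° S, 82.2083° S

Field D=3, A=0: +3·20° lon, +0·10° lat → SW at lon -120°, lat -90°.
Square 5, 7: +5·2° lon, +7·1° lat → SW at lon -110°, lat -83°.
Subsquare s=18, s=18: +18·0.0833333° lon, +18·0.0416667° lat → SW at lon -108.5°, lat -82.25°.
Cell spans 0.0833333° lon × 0.0416667° lat.
south 82.2500° S, north 82.2083° S.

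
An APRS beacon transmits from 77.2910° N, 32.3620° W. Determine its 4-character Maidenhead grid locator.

Add 180° to longitude and 90° to latitude: 147.64, 167.29.
Field (20°×10°, letters A–R): 147.64/20 → 7 → H, 167.29/10 → 16 → Q; chars HQ.
Square (2°×1°, digits 0–9): 7.64/2 → 3, 7.29/1 → 7; chars 37.

HQ37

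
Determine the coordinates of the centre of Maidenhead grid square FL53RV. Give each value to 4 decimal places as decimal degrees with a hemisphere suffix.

Field F=5, L=11: +5·20° lon, +11·10° lat → SW at lon -80°, lat 20°.
Square 5, 3: +5·2° lon, +3·1° lat → SW at lon -70°, lat 23°.
Subsquare r=17, v=21: +17·0.0833333° lon, +21·0.0416667° lat → SW at lon -68.5833°, lat 23.875°.
Cell spans 0.0833333° lon × 0.0416667° lat. Centre is SW corner plus half of each.
latitude 23.8958° N, longitude 68.5417° W.

23.8958° N, 68.5417° W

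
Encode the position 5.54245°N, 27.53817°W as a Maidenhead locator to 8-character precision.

Add 180° to longitude and 90° to latitude: 152.46183, 95.54245.
Field: lon ⌊152.46183/20⌋ = 7 → H; lat ⌊95.54245/10⌋ = 9 → J.
Square: lon ⌊12.46183/2⌋ = 6; lat ⌊5.54245/1⌋ = 5.
Subsquare: lon ⌊0.46183/0.0833333⌋ = 5 → f; lat ⌊0.54245/0.0416667⌋ = 13 → n.
Extended square: lon ⌊0.04516/0.00833333⌋ = 5; lat ⌊0.00078/0.00416667⌋ = 0.

HJ65fn50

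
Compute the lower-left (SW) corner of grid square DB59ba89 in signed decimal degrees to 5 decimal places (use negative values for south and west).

Field D=3, B=1: +3·20° lon, +1·10° lat → SW at lon -120°, lat -80°.
Square 5, 9: +5·2° lon, +9·1° lat → SW at lon -110°, lat -71°.
Subsquare b=1, a=0: +1·0.0833333° lon, +0·0.0416667° lat → SW at lon -109.917°, lat -71°.
Extended square 8, 9: +8·0.00833333° lon, +9·0.00416667° lat → SW at lon -109.85°, lat -70.9625°.
latitude -70.96250, longitude -109.85000.

-70.96250, -109.85000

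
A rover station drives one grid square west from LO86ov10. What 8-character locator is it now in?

LO86ov00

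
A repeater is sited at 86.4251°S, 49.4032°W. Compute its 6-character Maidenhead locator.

Offset from 180°W / 90°S: lon 130.5968°, lat 3.5749°.
Field: lon ⌊130.5968/20⌋ = 6 → G; lat ⌊3.5749/10⌋ = 0 → A.
Square: lon ⌊10.5968/2⌋ = 5; lat ⌊3.5749/1⌋ = 3.
Subsquare: lon ⌊0.5968/0.0833333⌋ = 7 → h; lat ⌊0.5749/0.0416667⌋ = 13 → n.

GA53hn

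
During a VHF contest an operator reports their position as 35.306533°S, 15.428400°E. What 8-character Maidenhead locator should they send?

Shift to the Maidenhead origin (180°W, 90°S): lon 195.42840, lat 54.69347.
Field: lon ⌊195.42840/20⌋ = 9 → J; lat ⌊54.69347/10⌋ = 5 → F.
Square: lon ⌊15.42840/2⌋ = 7; lat ⌊4.69347/1⌋ = 4.
Subsquare: lon ⌊1.42840/0.0833333⌋ = 17 → r; lat ⌊0.69347/0.0416667⌋ = 16 → q.
Extended square: lon ⌊0.01173/0.00833333⌋ = 1; lat ⌊0.02680/0.00416667⌋ = 6.

JF74rq16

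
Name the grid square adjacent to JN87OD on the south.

Latitude subsquare d = 3; −1 → 2 = c.
The longitude characters are unchanged.

JN87oc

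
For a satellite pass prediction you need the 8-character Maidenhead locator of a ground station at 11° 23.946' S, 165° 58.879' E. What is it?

RH28xo74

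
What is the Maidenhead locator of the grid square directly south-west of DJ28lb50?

Longitude extended square 5; −1 → 4.
Latitude extended square 0; −1 → -1, wraps to 9, carry into subsquare.
Latitude subsquare b = 1; −1 → 0 = a.

DJ28la49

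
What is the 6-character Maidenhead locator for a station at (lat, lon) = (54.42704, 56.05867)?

Add 180° to longitude and 90° to latitude: 236.0587, 144.4270.
Field: 236.0587/20 → 11 → L, 144.4270/10 → 14 → O; chars LO.
Square: 16.0587/2 → 8, 4.4270/1 → 4; chars 84.
Subsquare: 0.0587/0.0833333 → 0 → a, 0.4270/0.0416667 → 10 → k; chars ak.

LO84ak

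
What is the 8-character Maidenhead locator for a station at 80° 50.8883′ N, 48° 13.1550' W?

GR50vu33

Offset from 180°W / 90°S: lon 131.78075°, lat 170.84814°.
Field: lon ⌊131.78075/20⌋ = 6 → G; lat ⌊170.84814/10⌋ = 17 → R.
Square: lon ⌊11.78075/2⌋ = 5; lat ⌊0.84814/1⌋ = 0.
Subsquare: lon ⌊1.78075/0.0833333⌋ = 21 → v; lat ⌊0.84814/0.0416667⌋ = 20 → u.
Extended square: lon ⌊0.03075/0.00833333⌋ = 3; lat ⌊0.01481/0.00416667⌋ = 3.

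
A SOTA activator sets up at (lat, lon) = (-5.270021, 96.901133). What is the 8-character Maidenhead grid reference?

Offset from 180°W / 90°S: lon 276.90113°, lat 84.72998°.
Field: lon ⌊276.90113/20⌋ = 13 → N; lat ⌊84.72998/10⌋ = 8 → I.
Square: lon ⌊16.90113/2⌋ = 8; lat ⌊4.72998/1⌋ = 4.
Subsquare: lon ⌊0.90113/0.0833333⌋ = 10 → k; lat ⌊0.72998/0.0416667⌋ = 17 → r.
Extended square: lon ⌊0.06780/0.00833333⌋ = 8; lat ⌊0.02165/0.00416667⌋ = 5.

NI84kr85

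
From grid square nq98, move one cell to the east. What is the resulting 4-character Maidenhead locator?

Longitude square 9; +1 → 10, wraps to 0, carry into field.
Longitude field N = 13; +1 → 14 = O.
The latitude characters are unchanged.

OQ08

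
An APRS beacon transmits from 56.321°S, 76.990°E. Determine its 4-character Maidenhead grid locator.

MD83

Add 180° to longitude and 90° to latitude: 256.99, 33.68.
Field: 256.99/20 → 12 → M, 33.68/10 → 3 → D; chars MD.
Square: 16.99/2 → 8, 3.68/1 → 3; chars 83.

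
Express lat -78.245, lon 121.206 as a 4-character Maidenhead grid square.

PB01

Offset from 180°W / 90°S: lon 301.21°, lat 11.75°.
Field (20°×10°, letters A–R): 301.21/20 → 15 → P, 11.75/10 → 1 → B; chars PB.
Square (2°×1°, digits 0–9): 1.21/2 → 0, 1.75/1 → 1; chars 01.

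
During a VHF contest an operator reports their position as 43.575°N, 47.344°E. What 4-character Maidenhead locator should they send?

LN33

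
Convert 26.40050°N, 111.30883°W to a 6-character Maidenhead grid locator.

DL46ij

Shift to the Maidenhead origin (180°W, 90°S): lon 68.6912, lat 116.4005.
Field (20°×10°, letters A–R): 68.6912/20 → 3 → D, 116.4005/10 → 11 → L; chars DL.
Square (2°×1°, digits 0–9): 8.6912/2 → 4, 6.4005/1 → 6; chars 46.
Subsquare (5′×2.5′, letters a–x): 0.6912/0.0833333 → 8 → i, 0.4005/0.0416667 → 9 → j; chars ij.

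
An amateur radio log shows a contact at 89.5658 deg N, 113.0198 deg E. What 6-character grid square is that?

Shift to the Maidenhead origin (180°W, 90°S): lon 293.0198, lat 179.5658.
Field: 293.0198/20 → 14 → O, 179.5658/10 → 17 → R; chars OR.
Square: 13.0198/2 → 6, 9.5658/1 → 9; chars 69.
Subsquare: 1.0198/0.0833333 → 12 → m, 0.5658/0.0416667 → 13 → n; chars mn.

OR69mn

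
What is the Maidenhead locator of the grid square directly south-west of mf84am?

MF74xl

Longitude subsquare a = 0; −1 → -1, wraps to 23 = x, carry into square.
Longitude square 8; −1 → 7.
Latitude subsquare m = 12; −1 → 11 = l.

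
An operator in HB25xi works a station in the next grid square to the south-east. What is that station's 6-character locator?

HB35ah

Longitude subsquare x = 23; +1 → 24, wraps to 0 = a, carry into square.
Longitude square 2; +1 → 3.
Latitude subsquare i = 8; −1 → 7 = h.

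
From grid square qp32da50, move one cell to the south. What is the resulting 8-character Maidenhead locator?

Latitude extended square 0; −1 → -1, wraps to 9, carry into subsquare.
Latitude subsquare a = 0; −1 → -1, wraps to 23 = x, carry into square.
Latitude square 2; −1 → 1.
The longitude characters are unchanged.

QP31dx59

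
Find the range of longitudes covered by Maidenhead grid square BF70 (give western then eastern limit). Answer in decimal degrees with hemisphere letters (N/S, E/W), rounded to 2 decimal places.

Field B=1, F=5: +1·20° lon, +5·10° lat → SW at lon -160°, lat -40°.
Square 7, 0: +7·2° lon, +0·1° lat → SW at lon -146°, lat -40°.
Cell spans 2° lon × 1° lat.
west 146.00° W, east 144.00° W.

146.00° W, 144.00° W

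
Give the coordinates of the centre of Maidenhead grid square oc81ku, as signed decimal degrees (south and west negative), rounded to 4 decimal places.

-68.1458, 116.8750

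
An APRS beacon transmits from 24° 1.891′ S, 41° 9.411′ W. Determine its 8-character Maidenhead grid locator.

Shift to the Maidenhead origin (180°W, 90°S): lon 138.84315, lat 65.96848.
Field (20°×10°, letters A–R): lon ⌊138.84315/20⌋ = 6 → G; lat ⌊65.96848/10⌋ = 6 → G.
Square (2°×1°, digits 0–9): lon ⌊18.84315/2⌋ = 9; lat ⌊5.96848/1⌋ = 5.
Subsquare (5′×2.5′, letters a–x): lon ⌊0.84315/0.0833333⌋ = 10 → k; lat ⌊0.96848/0.0416667⌋ = 23 → x.
Extended square (30″×15″, digits 0–9): lon ⌊0.00982/0.00833333⌋ = 1; lat ⌊0.01015/0.00416667⌋ = 2.

GG95kx12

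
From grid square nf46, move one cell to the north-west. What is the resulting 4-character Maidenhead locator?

NF37

Longitude square 4; −1 → 3.
Latitude square 6; +1 → 7.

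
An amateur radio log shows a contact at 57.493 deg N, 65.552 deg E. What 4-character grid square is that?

MO27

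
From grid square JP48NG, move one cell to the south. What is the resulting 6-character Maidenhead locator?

Latitude subsquare g = 6; −1 → 5 = f.
The longitude characters are unchanged.

JP48nf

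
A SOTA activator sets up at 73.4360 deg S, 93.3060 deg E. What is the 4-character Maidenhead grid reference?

NB66

Shift to the Maidenhead origin (180°W, 90°S): lon 273.31, lat 16.56.
Field: 273.31/20 → 13 → N, 16.56/10 → 1 → B; chars NB.
Square: 13.31/2 → 6, 6.56/1 → 6; chars 66.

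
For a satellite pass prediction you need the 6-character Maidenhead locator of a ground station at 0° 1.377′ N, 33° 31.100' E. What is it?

KJ60sa

Offset from 180°W / 90°S: lon 213.5183°, lat 90.0229°.
Field (20°×10°, letters A–R): 213.5183/20 → 10 → K, 90.0229/10 → 9 → J; chars KJ.
Square (2°×1°, digits 0–9): 13.5183/2 → 6, 0.0229/1 → 0; chars 60.
Subsquare (5′×2.5′, letters a–x): 1.5183/0.0833333 → 18 → s, 0.0229/0.0416667 → 0 → a; chars sa.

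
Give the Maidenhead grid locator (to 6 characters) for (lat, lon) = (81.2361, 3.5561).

JR11sf

Offset from 180°W / 90°S: lon 183.5561°, lat 171.2361°.
Field: 183.5561/20 → 9 → J, 171.2361/10 → 17 → R; chars JR.
Square: 3.5561/2 → 1, 1.2361/1 → 1; chars 11.
Subsquare: 1.5561/0.0833333 → 18 → s, 0.2361/0.0416667 → 5 → f; chars sf.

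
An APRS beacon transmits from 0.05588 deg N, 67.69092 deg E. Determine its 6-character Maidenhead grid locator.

MJ30ub

Offset from 180°W / 90°S: lon 247.6909°, lat 90.0559°.
Field: 247.6909/20 → 12 → M, 90.0559/10 → 9 → J; chars MJ.
Square: 7.6909/2 → 3, 0.0559/1 → 0; chars 30.
Subsquare: 1.6909/0.0833333 → 20 → u, 0.0559/0.0416667 → 1 → b; chars ub.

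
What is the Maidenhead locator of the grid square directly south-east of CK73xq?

CK83ap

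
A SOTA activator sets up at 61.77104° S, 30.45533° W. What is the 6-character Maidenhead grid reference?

HC48sf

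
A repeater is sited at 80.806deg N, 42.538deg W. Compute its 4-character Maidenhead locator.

GR80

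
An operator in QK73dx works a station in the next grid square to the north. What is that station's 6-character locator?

QK74da

Latitude subsquare x = 23; +1 → 24, wraps to 0 = a, carry into square.
Latitude square 3; +1 → 4.
The longitude characters are unchanged.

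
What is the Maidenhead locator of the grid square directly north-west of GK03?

Longitude square 0; −1 → -1, wraps to 9, carry into field.
Longitude field G = 6; −1 → 5 = F.
Latitude square 3; +1 → 4.

FK94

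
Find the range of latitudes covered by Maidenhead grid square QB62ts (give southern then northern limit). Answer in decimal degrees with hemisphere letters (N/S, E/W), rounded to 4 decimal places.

Field Q=16, B=1: +16·20° lon, +1·10° lat → SW at lon 140°, lat -80°.
Square 6, 2: +6·2° lon, +2·1° lat → SW at lon 152°, lat -78°.
Subsquare t=19, s=18: +19·0.0833333° lon, +18·0.0416667° lat → SW at lon 153.583°, lat -77.25°.
Cell spans 0.0833333° lon × 0.0416667° lat.
south 77.2500° S, north 77.2083° S.

77.2500° S, 77.2083° S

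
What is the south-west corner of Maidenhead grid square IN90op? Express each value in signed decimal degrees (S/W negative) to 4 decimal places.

Field I=8, N=13: +8·20° lon, +13·10° lat → SW at lon -20°, lat 40°.
Square 9, 0: +9·2° lon, +0·1° lat → SW at lon -2°, lat 40°.
Subsquare o=14, p=15: +14·0.0833333° lon, +15·0.0416667° lat → SW at lon -0.833333°, lat 40.625°.
latitude 40.6250, longitude -0.8333.

40.6250, -0.8333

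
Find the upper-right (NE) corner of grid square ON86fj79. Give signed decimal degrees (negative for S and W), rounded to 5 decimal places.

Field O=14, N=13: +14·20° lon, +13·10° lat → SW at lon 100°, lat 40°.
Square 8, 6: +8·2° lon, +6·1° lat → SW at lon 116°, lat 46°.
Subsquare f=5, j=9: +5·0.0833333° lon, +9·0.0416667° lat → SW at lon 116.417°, lat 46.375°.
Extended square 7, 9: +7·0.00833333° lon, +9·0.00416667° lat → SW at lon 116.475°, lat 46.4125°.
Cell spans 0.00833333° lon × 0.00416667° lat. NE corner is SW corner plus one full cell.
latitude 46.41667, longitude 116.48333.

46.41667, 116.48333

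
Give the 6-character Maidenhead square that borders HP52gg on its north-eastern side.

Longitude subsquare g = 6; +1 → 7 = h.
Latitude subsquare g = 6; +1 → 7 = h.

HP52hh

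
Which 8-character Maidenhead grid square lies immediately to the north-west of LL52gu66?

Longitude extended square 6; −1 → 5.
Latitude extended square 6; +1 → 7.

LL52gu57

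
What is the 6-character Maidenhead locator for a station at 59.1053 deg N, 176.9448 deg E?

Add 180° to longitude and 90° to latitude: 356.9448, 149.1053.
Field (20°×10°, letters A–R): 356.9448/20 → 17 → R, 149.1053/10 → 14 → O; chars RO.
Square (2°×1°, digits 0–9): 16.9448/2 → 8, 9.1053/1 → 9; chars 89.
Subsquare (5′×2.5′, letters a–x): 0.9448/0.0833333 → 11 → l, 0.1053/0.0416667 → 2 → c; chars lc.

RO89lc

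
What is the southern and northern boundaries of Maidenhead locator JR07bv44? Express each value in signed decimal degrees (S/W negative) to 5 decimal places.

87.89167, 87.89583

Field J=9, R=17: +9·20° lon, +17·10° lat → SW at lon 0°, lat 80°.
Square 0, 7: +0·2° lon, +7·1° lat → SW at lon 0°, lat 87°.
Subsquare b=1, v=21: +1·0.0833333° lon, +21·0.0416667° lat → SW at lon 0.0833333°, lat 87.875°.
Extended square 4, 4: +4·0.00833333° lon, +4·0.00416667° lat → SW at lon 0.116667°, lat 87.8917°.
Cell spans 0.00833333° lon × 0.00416667° lat.
south 87.89167, north 87.89583.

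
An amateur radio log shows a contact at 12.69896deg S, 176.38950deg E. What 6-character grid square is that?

RH87eh

Shift to the Maidenhead origin (180°W, 90°S): lon 356.3895, lat 77.3010.
Field (20°×10°, letters A–R): 356.3895/20 → 17 → R, 77.3010/10 → 7 → H; chars RH.
Square (2°×1°, digits 0–9): 16.3895/2 → 8, 7.3010/1 → 7; chars 87.
Subsquare (5′×2.5′, letters a–x): 0.3895/0.0833333 → 4 → e, 0.3010/0.0416667 → 7 → h; chars eh.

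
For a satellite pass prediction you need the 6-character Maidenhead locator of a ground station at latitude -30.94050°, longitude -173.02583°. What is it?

AF39lb

Shift to the Maidenhead origin (180°W, 90°S): lon 6.9742, lat 59.0595.
Field (20°×10°, letters A–R): lon ⌊6.9742/20⌋ = 0 → A; lat ⌊59.0595/10⌋ = 5 → F.
Square (2°×1°, digits 0–9): lon ⌊6.9742/2⌋ = 3; lat ⌊9.0595/1⌋ = 9.
Subsquare (5′×2.5′, letters a–x): lon ⌊0.9742/0.0833333⌋ = 11 → l; lat ⌊0.0595/0.0416667⌋ = 1 → b.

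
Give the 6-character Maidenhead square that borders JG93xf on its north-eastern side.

KG03ag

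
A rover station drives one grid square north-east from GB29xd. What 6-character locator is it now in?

GB39ae

Longitude subsquare x = 23; +1 → 24, wraps to 0 = a, carry into square.
Longitude square 2; +1 → 3.
Latitude subsquare d = 3; +1 → 4 = e.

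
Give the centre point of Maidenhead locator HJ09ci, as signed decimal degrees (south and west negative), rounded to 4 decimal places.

Field H=7, J=9: +7·20° lon, +9·10° lat → SW at lon -40°, lat 0°.
Square 0, 9: +0·2° lon, +9·1° lat → SW at lon -40°, lat 9°.
Subsquare c=2, i=8: +2·0.0833333° lon, +8·0.0416667° lat → SW at lon -39.8333°, lat 9.33333°.
Cell spans 0.0833333° lon × 0.0416667° lat. Centre is SW corner plus half of each.
latitude 9.3542, longitude -39.7917.

9.3542, -39.7917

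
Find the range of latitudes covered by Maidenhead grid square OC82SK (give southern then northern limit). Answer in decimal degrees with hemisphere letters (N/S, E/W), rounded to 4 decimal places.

Field O=14, C=2: +14·20° lon, +2·10° lat → SW at lon 100°, lat -70°.
Square 8, 2: +8·2° lon, +2·1° lat → SW at lon 116°, lat -68°.
Subsquare s=18, k=10: +18·0.0833333° lon, +10·0.0416667° lat → SW at lon 117.5°, lat -67.5833°.
Cell spans 0.0833333° lon × 0.0416667° lat.
south 67.5833° S, north 67.5417° S.

67.5833° S, 67.5417° S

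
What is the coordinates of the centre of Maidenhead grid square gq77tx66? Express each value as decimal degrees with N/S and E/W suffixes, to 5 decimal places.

77.98542° N, 44.36250° W

Field G=6, Q=16: +6·20° lon, +16·10° lat → SW at lon -60°, lat 70°.
Square 7, 7: +7·2° lon, +7·1° lat → SW at lon -46°, lat 77°.
Subsquare t=19, x=23: +19·0.0833333° lon, +23·0.0416667° lat → SW at lon -44.4167°, lat 77.9583°.
Extended square 6, 6: +6·0.00833333° lon, +6·0.00416667° lat → SW at lon -44.3667°, lat 77.9833°.
Cell spans 0.00833333° lon × 0.00416667° lat. Centre is SW corner plus half of each.
latitude 77.98542° N, longitude 44.36250° W.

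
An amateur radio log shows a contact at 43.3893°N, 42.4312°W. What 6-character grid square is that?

GN83sj

Offset from 180°W / 90°S: lon 137.5688°, lat 133.3893°.
Field: lon ⌊137.5688/20⌋ = 6 → G; lat ⌊133.3893/10⌋ = 13 → N.
Square: lon ⌊17.5688/2⌋ = 8; lat ⌊3.3893/1⌋ = 3.
Subsquare: lon ⌊1.5688/0.0833333⌋ = 18 → s; lat ⌊0.3893/0.0416667⌋ = 9 → j.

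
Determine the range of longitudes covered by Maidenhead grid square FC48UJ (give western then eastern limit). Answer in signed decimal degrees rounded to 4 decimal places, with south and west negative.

Field F=5, C=2: +5·20° lon, +2·10° lat → SW at lon -80°, lat -70°.
Square 4, 8: +4·2° lon, +8·1° lat → SW at lon -72°, lat -62°.
Subsquare u=20, j=9: +20·0.0833333° lon, +9·0.0416667° lat → SW at lon -70.3333°, lat -61.625°.
Cell spans 0.0833333° lon × 0.0416667° lat.
west -70.3333, east -70.2500.

-70.3333, -70.2500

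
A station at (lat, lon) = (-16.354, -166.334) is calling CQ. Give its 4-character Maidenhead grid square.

AH63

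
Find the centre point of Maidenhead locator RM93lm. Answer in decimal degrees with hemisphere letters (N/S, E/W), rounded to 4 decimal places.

Field R=17, M=12: +17·20° lon, +12·10° lat → SW at lon 160°, lat 30°.
Square 9, 3: +9·2° lon, +3·1° lat → SW at lon 178°, lat 33°.
Subsquare l=11, m=12: +11·0.0833333° lon, +12·0.0416667° lat → SW at lon 178.917°, lat 33.5°.
Cell spans 0.0833333° lon × 0.0416667° lat. Centre is SW corner plus half of each.
latitude 33.5208° N, longitude 178.9583° E.

33.5208° N, 178.9583° E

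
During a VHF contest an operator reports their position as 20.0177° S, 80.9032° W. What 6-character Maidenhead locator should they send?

EG99nx

Add 180° to longitude and 90° to latitude: 99.0968, 69.9823.
Field: 99.0968/20 → 4 → E, 69.9823/10 → 6 → G; chars EG.
Square: 19.0968/2 → 9, 9.9823/1 → 9; chars 99.
Subsquare: 1.0968/0.0833333 → 13 → n, 0.9823/0.0416667 → 23 → x; chars nx.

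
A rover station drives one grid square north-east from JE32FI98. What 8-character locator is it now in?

JE32gi09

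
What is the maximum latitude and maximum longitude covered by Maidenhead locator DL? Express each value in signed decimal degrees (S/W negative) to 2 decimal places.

30.00, -100.00

Field D=3, L=11: +3·20° lon, +11·10° lat → SW at lon -120°, lat 20°.
Cell spans 20° lon × 10° lat. NE corner is SW corner plus one full cell.
latitude 30.00, longitude -100.00.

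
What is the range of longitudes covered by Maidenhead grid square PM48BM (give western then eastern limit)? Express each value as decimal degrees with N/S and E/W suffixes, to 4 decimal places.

128.0833° E, 128.1667° E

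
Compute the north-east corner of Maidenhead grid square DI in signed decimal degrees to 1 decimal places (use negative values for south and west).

0.0, -100.0

Field D=3, I=8: +3·20° lon, +8·10° lat → SW at lon -120°, lat -10°.
Cell spans 20° lon × 10° lat. NE corner is SW corner plus one full cell.
latitude 0.0, longitude -100.0.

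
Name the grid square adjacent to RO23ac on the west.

Longitude subsquare a = 0; −1 → -1, wraps to 23 = x, carry into square.
Longitude square 2; −1 → 1.
The latitude characters are unchanged.

RO13xc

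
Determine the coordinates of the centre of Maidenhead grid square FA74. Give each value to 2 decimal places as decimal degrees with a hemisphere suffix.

85.50° S, 65.00° W

Field F=5, A=0: +5·20° lon, +0·10° lat → SW at lon -80°, lat -90°.
Square 7, 4: +7·2° lon, +4·1° lat → SW at lon -66°, lat -86°.
Cell spans 2° lon × 1° lat. Centre is SW corner plus half of each.
latitude 85.50° S, longitude 65.00° W.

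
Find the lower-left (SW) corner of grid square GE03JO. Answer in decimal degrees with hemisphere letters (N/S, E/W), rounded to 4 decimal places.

46.4167° S, 59.2500° W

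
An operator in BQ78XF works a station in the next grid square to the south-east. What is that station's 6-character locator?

Longitude subsquare x = 23; +1 → 24, wraps to 0 = a, carry into square.
Longitude square 7; +1 → 8.
Latitude subsquare f = 5; −1 → 4 = e.

BQ88ae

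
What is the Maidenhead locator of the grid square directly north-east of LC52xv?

LC62aw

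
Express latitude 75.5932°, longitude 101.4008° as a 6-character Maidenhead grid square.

Add 180° to longitude and 90° to latitude: 281.4008, 165.5932.
Field: 281.4008/20 → 14 → O, 165.5932/10 → 16 → Q; chars OQ.
Square: 1.4008/2 → 0, 5.5932/1 → 5; chars 05.
Subsquare: 1.4008/0.0833333 → 16 → q, 0.5932/0.0416667 → 14 → o; chars qo.

OQ05qo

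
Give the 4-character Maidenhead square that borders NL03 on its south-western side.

ML92

Longitude square 0; −1 → -1, wraps to 9, carry into field.
Longitude field N = 13; −1 → 12 = M.
Latitude square 3; −1 → 2.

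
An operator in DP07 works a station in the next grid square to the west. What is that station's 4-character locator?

CP97

Longitude square 0; −1 → -1, wraps to 9, carry into field.
Longitude field D = 3; −1 → 2 = C.
The latitude characters are unchanged.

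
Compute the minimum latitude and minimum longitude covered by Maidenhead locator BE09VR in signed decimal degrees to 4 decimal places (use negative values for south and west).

-40.2917, -158.2500

Field B=1, E=4: +1·20° lon, +4·10° lat → SW at lon -160°, lat -50°.
Square 0, 9: +0·2° lon, +9·1° lat → SW at lon -160°, lat -41°.
Subsquare v=21, r=17: +21·0.0833333° lon, +17·0.0416667° lat → SW at lon -158.25°, lat -40.2917°.
latitude -40.2917, longitude -158.2500.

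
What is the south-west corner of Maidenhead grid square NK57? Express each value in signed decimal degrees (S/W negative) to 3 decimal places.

17.000, 90.000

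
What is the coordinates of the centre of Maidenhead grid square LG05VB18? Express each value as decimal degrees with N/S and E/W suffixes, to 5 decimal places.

Field L=11, G=6: +11·20° lon, +6·10° lat → SW at lon 40°, lat -30°.
Square 0, 5: +0·2° lon, +5·1° lat → SW at lon 40°, lat -25°.
Subsquare v=21, b=1: +21·0.0833333° lon, +1·0.0416667° lat → SW at lon 41.75°, lat -24.9583°.
Extended square 1, 8: +1·0.00833333° lon, +8·0.00416667° lat → SW at lon 41.7583°, lat -24.925°.
Cell spans 0.00833333° lon × 0.00416667° lat. Centre is SW corner plus half of each.
latitude 24.92292° S, longitude 41.76250° E.

24.92292° S, 41.76250° E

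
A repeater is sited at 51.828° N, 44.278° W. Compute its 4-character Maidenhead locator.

Offset from 180°W / 90°S: lon 135.72°, lat 141.83°.
Field (20°×10°, letters A–R): 135.72/20 → 6 → G, 141.83/10 → 14 → O; chars GO.
Square (2°×1°, digits 0–9): 15.72/2 → 7, 1.83/1 → 1; chars 71.

GO71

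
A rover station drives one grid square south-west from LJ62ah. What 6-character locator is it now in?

Longitude subsquare a = 0; −1 → -1, wraps to 23 = x, carry into square.
Longitude square 6; −1 → 5.
Latitude subsquare h = 7; −1 → 6 = g.

LJ52xg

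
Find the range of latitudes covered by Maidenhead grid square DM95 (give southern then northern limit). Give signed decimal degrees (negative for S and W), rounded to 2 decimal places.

Field D=3, M=12: +3·20° lon, +12·10° lat → SW at lon -120°, lat 30°.
Square 9, 5: +9·2° lon, +5·1° lat → SW at lon -102°, lat 35°.
Cell spans 2° lon × 1° lat.
south 35.00, north 36.00.

35.00, 36.00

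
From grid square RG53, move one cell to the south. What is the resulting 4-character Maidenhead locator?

Latitude square 3; −1 → 2.
The longitude characters are unchanged.

RG52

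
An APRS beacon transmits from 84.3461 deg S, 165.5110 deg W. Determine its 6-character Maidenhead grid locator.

Offset from 180°W / 90°S: lon 14.4890°, lat 5.6539°.
Field: lon ⌊14.4890/20⌋ = 0 → A; lat ⌊5.6539/10⌋ = 0 → A.
Square: lon ⌊14.4890/2⌋ = 7; lat ⌊5.6539/1⌋ = 5.
Subsquare: lon ⌊0.4890/0.0833333⌋ = 5 → f; lat ⌊0.6539/0.0416667⌋ = 15 → p.

AA75fp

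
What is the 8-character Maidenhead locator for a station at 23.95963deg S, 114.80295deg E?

Offset from 180°W / 90°S: lon 294.80295°, lat 66.04037°.
Field (20°×10°, letters A–R): lon ⌊294.80295/20⌋ = 14 → O; lat ⌊66.04037/10⌋ = 6 → G.
Square (2°×1°, digits 0–9): lon ⌊14.80295/2⌋ = 7; lat ⌊6.04037/1⌋ = 6.
Subsquare (5′×2.5′, letters a–x): lon ⌊0.80295/0.0833333⌋ = 9 → j; lat ⌊0.04037/0.0416667⌋ = 0 → a.
Extended square (30″×15″, digits 0–9): lon ⌊0.05295/0.00833333⌋ = 6; lat ⌊0.04037/0.00416667⌋ = 9.

OG76ja69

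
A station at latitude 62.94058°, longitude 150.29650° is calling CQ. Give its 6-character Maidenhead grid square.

QP52dw

Offset from 180°W / 90°S: lon 330.2965°, lat 152.9406°.
Field (20°×10°, letters A–R): lon ⌊330.2965/20⌋ = 16 → Q; lat ⌊152.9406/10⌋ = 15 → P.
Square (2°×1°, digits 0–9): lon ⌊10.2965/2⌋ = 5; lat ⌊2.9406/1⌋ = 2.
Subsquare (5′×2.5′, letters a–x): lon ⌊0.2965/0.0833333⌋ = 3 → d; lat ⌊0.9406/0.0416667⌋ = 22 → w.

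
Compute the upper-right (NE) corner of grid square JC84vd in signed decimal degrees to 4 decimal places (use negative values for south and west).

-65.8333, 17.8333

Field J=9, C=2: +9·20° lon, +2·10° lat → SW at lon 0°, lat -70°.
Square 8, 4: +8·2° lon, +4·1° lat → SW at lon 16°, lat -66°.
Subsquare v=21, d=3: +21·0.0833333° lon, +3·0.0416667° lat → SW at lon 17.75°, lat -65.875°.
Cell spans 0.0833333° lon × 0.0416667° lat. NE corner is SW corner plus one full cell.
latitude -65.8333, longitude 17.8333.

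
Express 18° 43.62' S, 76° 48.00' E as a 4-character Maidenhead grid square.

Shift to the Maidenhead origin (180°W, 90°S): lon 256.80, lat 71.27.
Field (20°×10°, letters A–R): lon ⌊256.80/20⌋ = 12 → M; lat ⌊71.27/10⌋ = 7 → H.
Square (2°×1°, digits 0–9): lon ⌊16.80/2⌋ = 8; lat ⌊1.27/1⌋ = 1.

MH81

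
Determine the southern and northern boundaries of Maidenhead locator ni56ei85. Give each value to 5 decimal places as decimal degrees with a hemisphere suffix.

3.64583° S, 3.64167° S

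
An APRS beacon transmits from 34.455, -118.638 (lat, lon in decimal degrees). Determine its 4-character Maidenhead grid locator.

DM04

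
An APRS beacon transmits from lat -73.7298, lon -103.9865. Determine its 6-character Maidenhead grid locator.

DB86ag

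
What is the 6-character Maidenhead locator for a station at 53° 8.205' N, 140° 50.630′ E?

QO03kd

Add 180° to longitude and 90° to latitude: 320.8438, 143.1368.
Field (20°×10°, letters A–R): 320.8438/20 → 16 → Q, 143.1368/10 → 14 → O; chars QO.
Square (2°×1°, digits 0–9): 0.8438/2 → 0, 3.1368/1 → 3; chars 03.
Subsquare (5′×2.5′, letters a–x): 0.8438/0.0833333 → 10 → k, 0.1368/0.0416667 → 3 → d; chars kd.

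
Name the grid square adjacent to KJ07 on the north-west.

JJ98

Longitude square 0; −1 → -1, wraps to 9, carry into field.
Longitude field K = 10; −1 → 9 = J.
Latitude square 7; +1 → 8.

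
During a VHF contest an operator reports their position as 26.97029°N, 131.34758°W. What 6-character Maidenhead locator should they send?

Add 180° to longitude and 90° to latitude: 48.6524, 116.9703.
Field (20°×10°, letters A–R): lon ⌊48.6524/20⌋ = 2 → C; lat ⌊116.9703/10⌋ = 11 → L.
Square (2°×1°, digits 0–9): lon ⌊8.6524/2⌋ = 4; lat ⌊6.9703/1⌋ = 6.
Subsquare (5′×2.5′, letters a–x): lon ⌊0.6524/0.0833333⌋ = 7 → h; lat ⌊0.9703/0.0416667⌋ = 23 → x.

CL46hx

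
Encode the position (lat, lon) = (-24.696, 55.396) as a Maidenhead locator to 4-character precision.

LG75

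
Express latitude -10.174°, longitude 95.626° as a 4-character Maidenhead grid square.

Add 180° to longitude and 90° to latitude: 275.63, 79.83.
Field: 275.63/20 → 13 → N, 79.83/10 → 7 → H; chars NH.
Square: 15.63/2 → 7, 9.83/1 → 9; chars 79.

NH79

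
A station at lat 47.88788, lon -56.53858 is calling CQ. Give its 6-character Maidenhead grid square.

Offset from 180°W / 90°S: lon 123.4614°, lat 137.8879°.
Field: 123.4614/20 → 6 → G, 137.8879/10 → 13 → N; chars GN.
Square: 3.4614/2 → 1, 7.8879/1 → 7; chars 17.
Subsquare: 1.4614/0.0833333 → 17 → r, 0.8879/0.0416667 → 21 → v; chars rv.

GN17rv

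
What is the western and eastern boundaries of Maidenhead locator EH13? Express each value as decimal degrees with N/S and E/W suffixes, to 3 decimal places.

98.000° W, 96.000° W

Field E=4, H=7: +4·20° lon, +7·10° lat → SW at lon -100°, lat -20°.
Square 1, 3: +1·2° lon, +3·1° lat → SW at lon -98°, lat -17°.
Cell spans 2° lon × 1° lat.
west 98.000° W, east 96.000° W.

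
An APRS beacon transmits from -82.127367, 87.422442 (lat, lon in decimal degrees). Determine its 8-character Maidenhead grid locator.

NA37ru09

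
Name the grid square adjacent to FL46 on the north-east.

FL57

Longitude square 4; +1 → 5.
Latitude square 6; +1 → 7.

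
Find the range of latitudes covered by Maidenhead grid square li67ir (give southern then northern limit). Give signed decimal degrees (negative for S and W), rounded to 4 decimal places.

Field L=11, I=8: +11·20° lon, +8·10° lat → SW at lon 40°, lat -10°.
Square 6, 7: +6·2° lon, +7·1° lat → SW at lon 52°, lat -3°.
Subsquare i=8, r=17: +8·0.0833333° lon, +17·0.0416667° lat → SW at lon 52.6667°, lat -2.29167°.
Cell spans 0.0833333° lon × 0.0416667° lat.
south -2.2917, north -2.2500.

-2.2917, -2.2500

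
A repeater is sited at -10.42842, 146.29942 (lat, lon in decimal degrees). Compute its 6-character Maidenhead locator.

QH39dn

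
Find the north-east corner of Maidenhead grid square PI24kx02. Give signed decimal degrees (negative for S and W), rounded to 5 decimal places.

-5.02917, 124.84167

Field P=15, I=8: +15·20° lon, +8·10° lat → SW at lon 120°, lat -10°.
Square 2, 4: +2·2° lon, +4·1° lat → SW at lon 124°, lat -6°.
Subsquare k=10, x=23: +10·0.0833333° lon, +23·0.0416667° lat → SW at lon 124.833°, lat -5.04167°.
Extended square 0, 2: +0·0.00833333° lon, +2·0.00416667° lat → SW at lon 124.833°, lat -5.03333°.
Cell spans 0.00833333° lon × 0.00416667° lat. NE corner is SW corner plus one full cell.
latitude -5.02917, longitude 124.84167.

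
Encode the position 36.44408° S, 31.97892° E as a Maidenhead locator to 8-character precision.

Offset from 180°W / 90°S: lon 211.97892°, lat 53.55592°.
Field (20°×10°, letters A–R): 211.97892/20 → 10 → K, 53.55592/10 → 5 → F; chars KF.
Square (2°×1°, digits 0–9): 11.97892/2 → 5, 3.55592/1 → 3; chars 53.
Subsquare (5′×2.5′, letters a–x): 1.97892/0.0833333 → 23 → x, 0.55592/0.0416667 → 13 → n; chars xn.
Extended square (30″×15″, digits 0–9): 0.06225/0.00833333 → 7, 0.01425/0.00416667 → 3; chars 73.

KF53xn73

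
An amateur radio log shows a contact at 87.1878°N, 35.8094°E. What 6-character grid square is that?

KR77ve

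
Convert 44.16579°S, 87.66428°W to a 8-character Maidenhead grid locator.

EE65eu00

Offset from 180°W / 90°S: lon 92.33572°, lat 45.83421°.
Field: 92.33572/20 → 4 → E, 45.83421/10 → 4 → E; chars EE.
Square: 12.33572/2 → 6, 5.83421/1 → 5; chars 65.
Subsquare: 0.33572/0.0833333 → 4 → e, 0.83421/0.0416667 → 20 → u; chars eu.
Extended square: 0.00239/0.00833333 → 0, 0.00088/0.00416667 → 0; chars 00.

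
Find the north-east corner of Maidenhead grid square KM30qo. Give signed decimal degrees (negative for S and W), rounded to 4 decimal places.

30.6250, 27.4167

Field K=10, M=12: +10·20° lon, +12·10° lat → SW at lon 20°, lat 30°.
Square 3, 0: +3·2° lon, +0·1° lat → SW at lon 26°, lat 30°.
Subsquare q=16, o=14: +16·0.0833333° lon, +14·0.0416667° lat → SW at lon 27.3333°, lat 30.5833°.
Cell spans 0.0833333° lon × 0.0416667° lat. NE corner is SW corner plus one full cell.
latitude 30.6250, longitude 27.4167.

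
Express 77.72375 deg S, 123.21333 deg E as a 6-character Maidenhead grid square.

PB12og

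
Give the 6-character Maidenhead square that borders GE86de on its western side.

GE86ce

Longitude subsquare d = 3; −1 → 2 = c.
The latitude characters are unchanged.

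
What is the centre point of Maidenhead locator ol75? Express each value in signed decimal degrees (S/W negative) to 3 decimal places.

25.500, 115.000

Field O=14, L=11: +14·20° lon, +11·10° lat → SW at lon 100°, lat 20°.
Square 7, 5: +7·2° lon, +5·1° lat → SW at lon 114°, lat 25°.
Cell spans 2° lon × 1° lat. Centre is SW corner plus half of each.
latitude 25.500, longitude 115.000.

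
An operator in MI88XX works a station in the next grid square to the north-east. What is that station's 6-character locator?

MI99aa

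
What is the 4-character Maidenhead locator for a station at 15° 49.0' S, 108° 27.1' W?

DH54

Offset from 180°W / 90°S: lon 71.55°, lat 74.18°.
Field: 71.55/20 → 3 → D, 74.18/10 → 7 → H; chars DH.
Square: 11.55/2 → 5, 4.18/1 → 4; chars 54.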